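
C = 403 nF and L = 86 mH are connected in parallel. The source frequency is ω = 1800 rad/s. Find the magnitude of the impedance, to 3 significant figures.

174 Ω

X_L = ωL = 155 Ω
X_C = 1/(ωC) = 1380 Ω
Parallel: admittances add. Y = 1/(jωL) + jωC
Y = (0 − j0.00573) S
|Y| = 0.00573 S → |Z| = 1/|Y| = 174 Ω, ∠Z = −∠Y = 90.0°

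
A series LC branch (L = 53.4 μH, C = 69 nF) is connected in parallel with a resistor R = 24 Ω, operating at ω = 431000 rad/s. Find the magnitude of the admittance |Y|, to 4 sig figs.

103.0 mS

X_L = ωL = 23.02 Ω
X_C = 1/(ωC) = 33.63 Ω
Branch 1: Z₁ = R = 24.00 Ω
Branch 2 (series LC): Z₂ = j(X_L − X_C) = −j10.61 Ω
Parallel: Z = Z₁Z₂/(Z₁+Z₂), |Z| = 9.704 Ω, ∠Z = -66.15°
|Y| = 1/|Z| = 103.0 mS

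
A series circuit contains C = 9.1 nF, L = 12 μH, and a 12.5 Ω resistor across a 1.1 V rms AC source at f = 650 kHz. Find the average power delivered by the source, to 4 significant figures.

23.46 mW

ω = 2πf = 4.084e+06 rad/s
X_L = ωL = 49.01 Ω
X_C = 1/(ωC) = 26.91 Ω
Net reactance X = X_L − X_C = 22.10 Ω
Z = 12.50 + j22.10 Ω
|Z| = √(12.50² + 22.10²) = 25.39 Ω
∠Z = arctan(22.10/12.50) = 60.51°
I = V/|Z| = 43.32 mA
P = VI cos φ = 1.1 × 0.04332 × cos(60.51°) = 23.46 mW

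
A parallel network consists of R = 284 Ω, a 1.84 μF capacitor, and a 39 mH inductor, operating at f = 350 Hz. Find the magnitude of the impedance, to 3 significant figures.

ω = 2πf = 2199 rad/s
X_L = ωL = 85.8 Ω
X_C = 1/(ωC) = 247 Ω
Parallel: admittances add. Y = 1/R + 1/(jωL) + jωC
Y = (0.00352 − j0.00761) S
|Y| = 0.00839 S → |Z| = 1/|Y| = 119 Ω, ∠Z = −∠Y = 65.2°

119 Ω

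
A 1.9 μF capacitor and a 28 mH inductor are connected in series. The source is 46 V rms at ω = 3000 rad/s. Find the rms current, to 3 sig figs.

503 mA

X_L = ωL = 84.0 Ω
X_C = 1/(ωC) = 175 Ω
Net reactance X = X_L − X_C = -91.4 Ω
Z = − j91.4 Ω
|Z| = √(0² + 91.4²) = 91.4 Ω
I = V/|Z| = 46/91.4 = 503 mA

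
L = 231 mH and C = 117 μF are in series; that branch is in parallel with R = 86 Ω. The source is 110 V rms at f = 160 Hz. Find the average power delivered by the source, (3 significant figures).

ω = 2πf = 1005 rad/s
X_L = ωL = 232 Ω
X_C = 1/(ωC) = 8.50 Ω
Branch 1: Z₁ = R = 86.0 Ω
Branch 2 (series LC): Z₂ = j(X_L − X_C) = j224 Ω
Parallel: Z = Z₁Z₂/(Z₁+Z₂), |Z| = 80.3 Ω, ∠Z = 21.0°
I = V/|Z| = 1.37 A
P = VI cos φ = 110 × 1.37 × cos(21.0°) = 141 W

141 W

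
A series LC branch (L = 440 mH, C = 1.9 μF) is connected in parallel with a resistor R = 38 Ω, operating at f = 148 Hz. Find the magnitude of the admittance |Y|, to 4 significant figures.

27.08 mS

ω = 2πf = 929.9 rad/s
X_L = ωL = 409.2 Ω
X_C = 1/(ωC) = 566.0 Ω
Branch 1: Z₁ = R = 38.00 Ω
Branch 2 (series LC): Z₂ = j(X_L − X_C) = −j156.8 Ω
Parallel: Z = Z₁Z₂/(Z₁+Z₂), |Z| = 36.93 Ω, ∠Z = -13.62°
|Y| = 1/|Z| = 27.08 mS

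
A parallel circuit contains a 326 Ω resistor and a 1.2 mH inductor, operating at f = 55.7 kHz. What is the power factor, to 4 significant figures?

0.7899

ω = 2πf = 350000 rad/s
X_L = ωL = 420.0 Ω
Parallel: admittances add. Y = 1/R + 1/(jωL)
Y = (0.003067 − j0.002381) S
|Y| = 0.003883 S → |Z| = 1/|Y| = 257.5 Ω, ∠Z = −∠Y = 37.82°
cos φ = cos(37.82°) = 0.7899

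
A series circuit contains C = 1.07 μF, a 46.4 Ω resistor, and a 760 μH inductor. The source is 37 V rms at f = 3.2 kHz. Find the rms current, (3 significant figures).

662 mA

ω = 2πf = 20110 rad/s
X_L = ωL = 15.3 Ω
X_C = 1/(ωC) = 46.5 Ω
Net reactance X = X_L − X_C = -31.2 Ω
Z = 46.4 − j31.2 Ω
|Z| = √(46.4² + 31.2²) = 55.9 Ω
I = V/|Z| = 37/55.9 = 662 mA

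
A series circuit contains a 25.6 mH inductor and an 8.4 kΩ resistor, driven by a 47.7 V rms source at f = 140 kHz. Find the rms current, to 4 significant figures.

1.985 mA

ω = 2πf = 879600 rad/s
X_L = ωL = 22520 Ω
Z = 8400 + j22520 Ω
|Z| = √(8400² + 22520²) = 24030 Ω
I = V/|Z| = 47.7/24030 = 1.985 mA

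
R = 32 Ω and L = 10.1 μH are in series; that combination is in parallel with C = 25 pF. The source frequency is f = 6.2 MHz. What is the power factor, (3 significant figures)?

0.131

ω = 2πf = 3.896e+07 rad/s
X_L = ωL = 393 Ω
X_C = 1/(ωC) = 1030 Ω
Branch 1 (R+jX_L): Z₁ = 32.0 + j393 Ω, |Z₁| = 395 Ω
Branch 2 (−jX_C): Z₂ = −j1030 Ω
Parallel: Z = Z₁Z₂/(Z₁+Z₂), |Z| = 639 Ω, ∠Z = 82.5°
cos φ = cos(82.5°) = 0.131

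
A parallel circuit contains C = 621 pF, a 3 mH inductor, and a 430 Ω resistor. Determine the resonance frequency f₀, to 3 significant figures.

ω₀ = 1/√(LC) = 1/√(0.003 × 6.21e-10) = 732600 rad/s
f₀ = ω₀/(2π) = 117 kHz

117 kHz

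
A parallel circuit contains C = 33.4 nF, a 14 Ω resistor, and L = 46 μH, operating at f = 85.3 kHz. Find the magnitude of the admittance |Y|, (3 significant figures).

74.9 mS

ω = 2πf = 536000 rad/s
X_L = ωL = 24.7 Ω
X_C = 1/(ωC) = 55.9 Ω
Parallel: admittances add. Y = 1/R + 1/(jωL) + jωC
Y = (0.0714 − j0.0227) S
|Y| = 0.0749 S → |Z| = 1/|Y| = 13.3 Ω, ∠Z = −∠Y = 17.6°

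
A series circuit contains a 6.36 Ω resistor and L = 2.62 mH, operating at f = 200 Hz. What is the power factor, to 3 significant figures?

ω = 2πf = 1257 rad/s
X_L = ωL = 3.29 Ω
Z = 6.36 + j3.29 Ω
|Z| = √(6.36² + 3.29²) = 7.16 Ω
∠Z = arctan(3.29/6.36) = 27.4°
cos φ = cos(27.4°) = 0.888

0.888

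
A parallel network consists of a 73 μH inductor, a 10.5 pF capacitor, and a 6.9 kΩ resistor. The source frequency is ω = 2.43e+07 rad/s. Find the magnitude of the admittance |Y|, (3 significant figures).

X_L = ωL = 1770 Ω
X_C = 1/(ωC) = 3920 Ω
Parallel: admittances add. Y = 1/R + 1/(jωL) + jωC
Y = (0.000145 − j0.000309) S
|Y| = 0.000341 S → |Z| = 1/|Y| = 2930 Ω, ∠Z = −∠Y = 64.8°

341 μS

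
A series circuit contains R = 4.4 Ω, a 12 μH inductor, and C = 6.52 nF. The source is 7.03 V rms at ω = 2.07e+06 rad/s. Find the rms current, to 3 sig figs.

142 mA

X_L = ωL = 24.8 Ω
X_C = 1/(ωC) = 74.1 Ω
Net reactance X = X_L − X_C = -49.3 Ω
Z = 4.40 − j49.3 Ω
|Z| = √(4.40² + 49.3²) = 49.4 Ω
I = V/|Z| = 7.03/49.4 = 142 mA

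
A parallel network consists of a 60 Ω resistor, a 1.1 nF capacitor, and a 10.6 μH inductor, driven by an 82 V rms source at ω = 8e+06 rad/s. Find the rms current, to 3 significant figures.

1.39 A

X_L = ωL = 84.8 Ω
X_C = 1/(ωC) = 114 Ω
Parallel: admittances add. Y = 1/R + 1/(jωL) + jωC
Y = (0.0167 − j0.00299) S
|Y| = 0.0169 S → |Z| = 1/|Y| = 59.1 Ω, ∠Z = −∠Y = 10.2°
I = V/|Z| = 82/59.1 = 1.39 A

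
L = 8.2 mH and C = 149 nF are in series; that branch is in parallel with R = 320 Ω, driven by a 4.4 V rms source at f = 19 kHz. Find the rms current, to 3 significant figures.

ω = 2πf = 119400 rad/s
X_L = ωL = 979 Ω
X_C = 1/(ωC) = 56.2 Ω
Branch 1: Z₁ = R = 320 Ω
Branch 2 (series LC): Z₂ = j(X_L − X_C) = j923 Ω
Parallel: Z = Z₁Z₂/(Z₁+Z₂), |Z| = 302 Ω, ∠Z = 19.1°
I = V/|Z| = 4.4/302 = 14.6 mA

14.6 mA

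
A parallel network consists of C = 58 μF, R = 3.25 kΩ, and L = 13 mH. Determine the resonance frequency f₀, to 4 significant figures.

183.3 Hz

ω₀ = 1/√(LC) = 1/√(0.013 × 5.8e-05) = 1152 rad/s
f₀ = ω₀/(2π) = 183.3 Hz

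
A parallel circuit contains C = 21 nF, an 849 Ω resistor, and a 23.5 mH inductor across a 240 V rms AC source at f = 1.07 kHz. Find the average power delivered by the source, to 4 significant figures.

ω = 2πf = 6723 rad/s
X_L = ωL = 158.0 Ω
X_C = 1/(ωC) = 7083 Ω
Parallel: admittances add. Y = 1/R + 1/(jωL) + jωC
Y = (0.001178 − j0.006188) S
|Y| = 0.006299 S → |Z| = 1/|Y| = 158.7 Ω, ∠Z = −∠Y = 79.22°
I = V/|Z| = 1.512 A
P = VI cos φ = 240 × 1.512 × cos(79.22°) = 67.84 W

67.84 W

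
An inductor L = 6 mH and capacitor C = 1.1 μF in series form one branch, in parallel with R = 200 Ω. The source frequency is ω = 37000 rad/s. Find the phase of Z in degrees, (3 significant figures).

45.4°

X_L = ωL = 222 Ω
X_C = 1/(ωC) = 24.6 Ω
Branch 1: Z₁ = R = 200 Ω
Branch 2 (series LC): Z₂ = j(X_L − X_C) = j197 Ω
Parallel: Z = Z₁Z₂/(Z₁+Z₂), |Z| = 141 Ω, ∠Z = 45.4°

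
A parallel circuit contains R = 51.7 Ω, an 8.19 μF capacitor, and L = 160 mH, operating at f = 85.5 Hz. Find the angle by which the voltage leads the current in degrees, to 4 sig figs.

ω = 2πf = 537.2 rad/s
X_L = ωL = 85.95 Ω
X_C = 1/(ωC) = 227.3 Ω
Parallel: admittances add. Y = 1/R + 1/(jωL) + jωC
Y = (0.01934 − j0.007234) S
|Y| = 0.02065 S → |Z| = 1/|Y| = 48.42 Ω, ∠Z = −∠Y = 20.51°

20.51°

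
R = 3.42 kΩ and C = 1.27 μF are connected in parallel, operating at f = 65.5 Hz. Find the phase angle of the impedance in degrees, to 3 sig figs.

ω = 2πf = 411.5 rad/s
X_C = 1/(ωC) = 1910 Ω
Parallel: admittances add. Y = 1/R + jωC
Y = (0.000292 + j0.000523) S
|Y| = 0.000599 S → |Z| = 1/|Y| = 1670 Ω, ∠Z = −∠Y = -60.8°

-60.8°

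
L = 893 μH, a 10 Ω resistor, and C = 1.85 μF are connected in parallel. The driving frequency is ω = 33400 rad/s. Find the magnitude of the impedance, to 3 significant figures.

9.62 Ω

X_L = ωL = 29.8 Ω
X_C = 1/(ωC) = 16.2 Ω
Parallel: admittances add. Y = 1/R + 1/(jωL) + jωC
Y = (0.100 + j0.0283) S
|Y| = 0.104 S → |Z| = 1/|Y| = 9.62 Ω, ∠Z = −∠Y = -15.8°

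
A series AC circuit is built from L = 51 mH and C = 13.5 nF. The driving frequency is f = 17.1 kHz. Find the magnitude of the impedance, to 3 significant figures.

ω = 2πf = 107400 rad/s
X_L = ωL = 5480 Ω
X_C = 1/(ωC) = 689 Ω
Net reactance X = X_L − X_C = 4790 Ω
Z = j4790 Ω
|Z| = √(0² + 4790²) = 4790 Ω

4790 Ω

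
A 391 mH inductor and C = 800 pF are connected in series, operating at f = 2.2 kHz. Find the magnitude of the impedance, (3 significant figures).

85000 Ω

ω = 2πf = 13820 rad/s
X_L = ωL = 5400 Ω
X_C = 1/(ωC) = 90400 Ω
Net reactance X = X_L − X_C = -85000 Ω
Z = − j85000 Ω
|Z| = √(0² + 85000²) = 85000 Ω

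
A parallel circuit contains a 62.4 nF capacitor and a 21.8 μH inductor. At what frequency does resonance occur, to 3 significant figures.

136 kHz

ω₀ = 1/√(LC) = 1/√(2.18e-05 × 6.24e-08) = 857400 rad/s
f₀ = ω₀/(2π) = 136 kHz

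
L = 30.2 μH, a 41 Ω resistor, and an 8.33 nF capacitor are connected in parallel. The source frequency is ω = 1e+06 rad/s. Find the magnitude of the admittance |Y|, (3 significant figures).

34.8 mS

X_L = ωL = 30.2 Ω
X_C = 1/(ωC) = 120 Ω
Parallel: admittances add. Y = 1/R + 1/(jωL) + jωC
Y = (0.0244 − j0.0248) S
|Y| = 0.0348 S → |Z| = 1/|Y| = 28.8 Ω, ∠Z = −∠Y = 45.5°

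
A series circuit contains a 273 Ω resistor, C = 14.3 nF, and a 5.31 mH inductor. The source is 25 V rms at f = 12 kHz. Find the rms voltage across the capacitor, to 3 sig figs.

39.1 V

ω = 2πf = 75400 rad/s
X_L = ωL = 400 Ω
X_C = 1/(ωC) = 927 Ω
Net reactance X = X_L − X_C = -527 Ω
Z = 273 − j527 Ω
|Z| = √(273² + 527²) = 594 Ω
I = V/|Z| = 42.1 mA
V_C = I·|Z_C| = 0.0421 × 927 = 39.1 V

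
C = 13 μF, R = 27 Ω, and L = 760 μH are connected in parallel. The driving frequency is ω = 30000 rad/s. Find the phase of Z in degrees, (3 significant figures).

X_L = ωL = 22.8 Ω
X_C = 1/(ωC) = 2.56 Ω
Parallel: admittances add. Y = 1/R + 1/(jωL) + jωC
Y = (0.0370 + j0.346) S
|Y| = 0.348 S → |Z| = 1/|Y| = 2.87 Ω, ∠Z = −∠Y = -83.9°

-83.9°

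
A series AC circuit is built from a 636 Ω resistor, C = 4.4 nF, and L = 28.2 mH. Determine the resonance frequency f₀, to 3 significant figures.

ω₀ = 1/√(LC) = 1/√(0.0282 × 4.4e-09) = 89770 rad/s
f₀ = ω₀/(2π) = 14.3 kHz

14.3 kHz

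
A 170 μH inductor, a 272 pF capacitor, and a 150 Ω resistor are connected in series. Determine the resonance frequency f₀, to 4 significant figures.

ω₀ = 1/√(LC) = 1/√(0.00017 × 2.72e-10) = 4.65e+06 rad/s
f₀ = ω₀/(2π) = 740.1 kHz

740.1 kHz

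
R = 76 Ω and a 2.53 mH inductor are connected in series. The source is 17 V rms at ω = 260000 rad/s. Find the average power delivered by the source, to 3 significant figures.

50.1 mW

X_L = ωL = 658 Ω
Z = 76.0 + j658 Ω
|Z| = √(76.0² + 658²) = 662 Ω
∠Z = arctan(658/76.0) = 83.4°
I = V/|Z| = 25.7 mA
P = VI cos φ = 17 × 0.0257 × cos(83.4°) = 50.1 mW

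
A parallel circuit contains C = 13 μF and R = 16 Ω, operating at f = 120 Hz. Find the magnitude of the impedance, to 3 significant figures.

15.8 Ω

ω = 2πf = 754.0 rad/s
X_C = 1/(ωC) = 102 Ω
Parallel: admittances add. Y = 1/R + jωC
Y = (0.0625 + j0.00980) S
|Y| = 0.0633 S → |Z| = 1/|Y| = 15.8 Ω, ∠Z = −∠Y = -8.91°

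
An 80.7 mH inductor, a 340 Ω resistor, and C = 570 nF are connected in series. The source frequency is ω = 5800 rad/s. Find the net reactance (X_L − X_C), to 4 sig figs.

X_L = ωL = 468.1 Ω
X_C = 1/(ωC) = 302.5 Ω
X = 468.1 − 302.5 = 165.6 Ω

165.6 Ω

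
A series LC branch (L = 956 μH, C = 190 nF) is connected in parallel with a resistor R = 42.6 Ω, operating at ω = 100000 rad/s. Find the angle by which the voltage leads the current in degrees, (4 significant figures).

44.75°

X_L = ωL = 95.60 Ω
X_C = 1/(ωC) = 52.63 Ω
Branch 1: Z₁ = R = 42.60 Ω
Branch 2 (series LC): Z₂ = j(X_L − X_C) = j42.97 Ω
Parallel: Z = Z₁Z₂/(Z₁+Z₂), |Z| = 30.25 Ω, ∠Z = 44.75°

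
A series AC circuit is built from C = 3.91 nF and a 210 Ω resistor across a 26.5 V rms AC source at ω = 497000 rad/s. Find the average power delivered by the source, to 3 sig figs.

X_C = 1/(ωC) = 515 Ω
Z = 210 − j515 Ω
|Z| = √(210² + 515²) = 556 Ω
∠Z = arctan(-515/210) = -67.8°
I = V/|Z| = 47.7 mA
P = VI cos φ = 26.5 × 0.0477 × cos(-67.8°) = 477 mW

477 mW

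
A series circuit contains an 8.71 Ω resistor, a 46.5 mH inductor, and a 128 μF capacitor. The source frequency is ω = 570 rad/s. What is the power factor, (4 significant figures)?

0.5626

X_L = ωL = 26.50 Ω
X_C = 1/(ωC) = 13.71 Ω
Net reactance X = X_L − X_C = 12.80 Ω
Z = 8.710 + j12.80 Ω
|Z| = √(8.710² + 12.80²) = 15.48 Ω
∠Z = arctan(12.80/8.710) = 55.76°
cos φ = cos(55.76°) = 0.5626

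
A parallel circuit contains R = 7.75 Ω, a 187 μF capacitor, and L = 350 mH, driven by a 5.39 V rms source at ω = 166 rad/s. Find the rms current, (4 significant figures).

699.5 mA

X_L = ωL = 58.10 Ω
X_C = 1/(ωC) = 32.21 Ω
Parallel: admittances add. Y = 1/R + 1/(jωL) + jωC
Y = (0.1290 + j0.01383) S
|Y| = 0.1298 S → |Z| = 1/|Y| = 7.706 Ω, ∠Z = −∠Y = -6.118°
I = V/|Z| = 5.39/7.706 = 699.5 mA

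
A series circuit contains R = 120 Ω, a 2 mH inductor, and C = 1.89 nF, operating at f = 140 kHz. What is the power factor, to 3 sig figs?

0.103

ω = 2πf = 879600 rad/s
X_L = ωL = 1760 Ω
X_C = 1/(ωC) = 601 Ω
Net reactance X = X_L − X_C = 1160 Ω
Z = 120 + j1160 Ω
|Z| = √(120² + 1160²) = 1160 Ω
∠Z = arctan(1160/120) = 84.1°
cos φ = cos(84.1°) = 0.103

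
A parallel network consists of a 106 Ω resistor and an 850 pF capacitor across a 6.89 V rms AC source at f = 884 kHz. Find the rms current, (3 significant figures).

72.7 mA

ω = 2πf = 5.554e+06 rad/s
X_C = 1/(ωC) = 212 Ω
Parallel: admittances add. Y = 1/R + jωC
Y = (0.00943 + j0.00472) S
|Y| = 0.0105 S → |Z| = 1/|Y| = 94.8 Ω, ∠Z = −∠Y = -26.6°
I = V/|Z| = 6.89/94.8 = 72.7 mA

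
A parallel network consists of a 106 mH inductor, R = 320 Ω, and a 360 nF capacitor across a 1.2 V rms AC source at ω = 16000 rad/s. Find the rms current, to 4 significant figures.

7.250 mA

X_L = ωL = 1696 Ω
X_C = 1/(ωC) = 173.6 Ω
Parallel: admittances add. Y = 1/R + 1/(jωL) + jωC
Y = (0.003125 + j0.005170) S
|Y| = 0.006041 S → |Z| = 1/|Y| = 165.5 Ω, ∠Z = −∠Y = -58.85°
I = V/|Z| = 1.2/165.5 = 7.250 mA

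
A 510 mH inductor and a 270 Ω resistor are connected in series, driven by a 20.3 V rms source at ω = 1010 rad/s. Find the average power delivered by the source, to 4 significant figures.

329.0 mW

X_L = ωL = 515.1 Ω
Z = 270.0 + j515.1 Ω
|Z| = √(270.0² + 515.1²) = 581.6 Ω
∠Z = arctan(515.1/270.0) = 62.34°
I = V/|Z| = 34.91 mA
P = VI cos φ = 20.3 × 0.03491 × cos(62.34°) = 329.0 mW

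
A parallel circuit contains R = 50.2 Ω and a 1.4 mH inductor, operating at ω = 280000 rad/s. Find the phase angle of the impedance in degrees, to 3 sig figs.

7.30°

X_L = ωL = 392 Ω
Parallel: admittances add. Y = 1/R + 1/(jωL)
Y = (0.0199 − j0.00255) S
|Y| = 0.0201 S → |Z| = 1/|Y| = 49.8 Ω, ∠Z = −∠Y = 7.30°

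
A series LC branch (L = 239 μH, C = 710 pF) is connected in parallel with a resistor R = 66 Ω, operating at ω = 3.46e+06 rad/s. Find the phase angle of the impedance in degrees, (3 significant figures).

X_L = ωL = 827 Ω
X_C = 1/(ωC) = 407 Ω
Branch 1: Z₁ = R = 66.0 Ω
Branch 2 (series LC): Z₂ = j(X_L − X_C) = j420 Ω
Parallel: Z = Z₁Z₂/(Z₁+Z₂), |Z| = 65.2 Ω, ∠Z = 8.93°

8.93°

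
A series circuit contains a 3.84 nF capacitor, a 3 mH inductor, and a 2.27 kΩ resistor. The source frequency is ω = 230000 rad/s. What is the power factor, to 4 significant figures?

0.9815

X_L = ωL = 690.0 Ω
X_C = 1/(ωC) = 1132 Ω
Net reactance X = X_L − X_C = -442.2 Ω
Z = 2270 − j442.2 Ω
|Z| = √(2270² + 442.2²) = 2313 Ω
∠Z = arctan(-442.2/2270) = -11.02°
cos φ = cos(-11.02°) = 0.9815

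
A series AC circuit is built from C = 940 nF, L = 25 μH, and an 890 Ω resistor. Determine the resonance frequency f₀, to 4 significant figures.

32.83 kHz

ω₀ = 1/√(LC) = 1/√(2.5e-05 × 9.4e-07) = 206300 rad/s
f₀ = ω₀/(2π) = 32.83 kHz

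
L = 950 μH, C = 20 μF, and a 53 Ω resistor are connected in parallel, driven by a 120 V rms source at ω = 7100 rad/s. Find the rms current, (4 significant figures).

X_L = ωL = 6.745 Ω
X_C = 1/(ωC) = 7.042 Ω
Parallel: admittances add. Y = 1/R + 1/(jωL) + jωC
Y = (0.01887 − j0.006258) S
|Y| = 0.01988 S → |Z| = 1/|Y| = 50.31 Ω, ∠Z = −∠Y = 18.35°
I = V/|Z| = 120/50.31 = 2.385 A

2.385 A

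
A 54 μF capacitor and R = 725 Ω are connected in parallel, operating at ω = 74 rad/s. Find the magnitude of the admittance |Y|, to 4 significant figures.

X_C = 1/(ωC) = 250.3 Ω
Parallel: admittances add. Y = 1/R + jωC
Y = (0.001379 + j0.003996) S
|Y| = 0.004227 S → |Z| = 1/|Y| = 236.6 Ω, ∠Z = −∠Y = -70.96°

4.227 mS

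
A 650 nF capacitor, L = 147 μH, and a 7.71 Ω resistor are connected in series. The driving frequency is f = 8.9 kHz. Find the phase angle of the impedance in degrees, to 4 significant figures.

-68.22°

ω = 2πf = 55920 rad/s
X_L = ωL = 8.220 Ω
X_C = 1/(ωC) = 27.51 Ω
Net reactance X = X_L − X_C = -19.29 Ω
Z = 7.710 − j19.29 Ω
|Z| = √(7.710² + 19.29²) = 20.78 Ω
∠Z = arctan(-19.29/7.710) = -68.22°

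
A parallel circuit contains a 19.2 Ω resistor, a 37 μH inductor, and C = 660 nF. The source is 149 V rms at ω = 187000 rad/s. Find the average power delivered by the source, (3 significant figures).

X_L = ωL = 6.92 Ω
X_C = 1/(ωC) = 8.10 Ω
Parallel: admittances add. Y = 1/R + 1/(jωL) + jωC
Y = (0.0521 − j0.0211) S
|Y| = 0.0562 S → |Z| = 1/|Y| = 17.8 Ω, ∠Z = −∠Y = 22.1°
I = V/|Z| = 8.37 A
P = VI cos φ = 149 × 8.37 × cos(22.1°) = 1.16 kW

1.16 kW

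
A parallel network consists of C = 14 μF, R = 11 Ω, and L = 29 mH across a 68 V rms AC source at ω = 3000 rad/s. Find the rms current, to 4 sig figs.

6.521 A

X_L = ωL = 87.00 Ω
X_C = 1/(ωC) = 23.81 Ω
Parallel: admittances add. Y = 1/R + 1/(jωL) + jωC
Y = (0.09091 + j0.03051) S
|Y| = 0.09589 S → |Z| = 1/|Y| = 10.43 Ω, ∠Z = −∠Y = -18.55°
I = V/|Z| = 68/10.43 = 6.521 A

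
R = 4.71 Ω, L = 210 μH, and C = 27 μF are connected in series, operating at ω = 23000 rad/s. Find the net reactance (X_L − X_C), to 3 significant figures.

3.22 Ω

X_L = ωL = 4.83 Ω
X_C = 1/(ωC) = 1.61 Ω
X = 4.83 − 1.61 = 3.22 Ω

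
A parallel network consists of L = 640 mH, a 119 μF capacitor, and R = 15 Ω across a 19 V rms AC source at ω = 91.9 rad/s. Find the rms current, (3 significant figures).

1.27 A

X_L = ωL = 58.8 Ω
X_C = 1/(ωC) = 91.4 Ω
Parallel: admittances add. Y = 1/R + 1/(jωL) + jωC
Y = (0.0667 − j0.00607) S
|Y| = 0.0669 S → |Z| = 1/|Y| = 14.9 Ω, ∠Z = −∠Y = 5.20°
I = V/|Z| = 19/14.9 = 1.27 A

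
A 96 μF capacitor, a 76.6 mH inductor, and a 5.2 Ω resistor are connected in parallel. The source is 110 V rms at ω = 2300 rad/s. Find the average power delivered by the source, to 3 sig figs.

X_L = ωL = 176 Ω
X_C = 1/(ωC) = 4.53 Ω
Parallel: admittances add. Y = 1/R + 1/(jωL) + jωC
Y = (0.192 + j0.215) S
|Y| = 0.289 S → |Z| = 1/|Y| = 3.47 Ω, ∠Z = −∠Y = -48.2°
I = V/|Z| = 31.7 A
P = VI cos φ = 110 × 31.7 × cos(-48.2°) = 2.33 kW

2.33 kW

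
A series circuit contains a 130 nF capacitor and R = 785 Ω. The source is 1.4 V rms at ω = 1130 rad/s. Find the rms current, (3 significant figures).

204 μA

X_C = 1/(ωC) = 6810 Ω
Z = 785 − j6810 Ω
|Z| = √(785² + 6810²) = 6850 Ω
I = V/|Z| = 1.4/6850 = 204 μA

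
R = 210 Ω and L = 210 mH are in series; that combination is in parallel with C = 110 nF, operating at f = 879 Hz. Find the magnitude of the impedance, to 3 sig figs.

3660 Ω

ω = 2πf = 5523 rad/s
X_L = ωL = 1160 Ω
X_C = 1/(ωC) = 1650 Ω
Branch 1 (R+jX_L): Z₁ = 210 + j1160 Ω, |Z₁| = 1180 Ω
Branch 2 (−jX_C): Z₂ = −j1650 Ω
Parallel: Z = Z₁Z₂/(Z₁+Z₂), |Z| = 3660 Ω, ∠Z = 56.4°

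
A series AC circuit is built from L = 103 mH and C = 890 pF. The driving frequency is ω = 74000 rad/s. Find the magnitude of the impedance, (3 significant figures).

7560 Ω

X_L = ωL = 7620 Ω
X_C = 1/(ωC) = 15200 Ω
Net reactance X = X_L − X_C = -7560 Ω
Z = − j7560 Ω
|Z| = √(0² + 7560²) = 7560 Ω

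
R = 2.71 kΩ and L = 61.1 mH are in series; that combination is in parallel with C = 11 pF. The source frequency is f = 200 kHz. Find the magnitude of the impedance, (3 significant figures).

ω = 2πf = 1.257e+06 rad/s
X_L = ωL = 76800 Ω
X_C = 1/(ωC) = 72300 Ω
Branch 1 (R+jX_L): Z₁ = 2710 + j76800 Ω, |Z₁| = 76800 Ω
Branch 2 (−jX_C): Z₂ = −j72300 Ω
Parallel: Z = Z₁Z₂/(Z₁+Z₂), |Z| = 1.07e+06 Ω, ∠Z = -60.6°

1.07e+06 Ω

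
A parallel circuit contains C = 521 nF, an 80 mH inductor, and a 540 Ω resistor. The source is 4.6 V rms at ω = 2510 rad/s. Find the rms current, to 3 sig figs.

18.9 mA

X_L = ωL = 201 Ω
X_C = 1/(ωC) = 765 Ω
Parallel: admittances add. Y = 1/R + 1/(jωL) + jωC
Y = (0.00185 − j0.00367) S
|Y| = 0.00411 S → |Z| = 1/|Y| = 243 Ω, ∠Z = −∠Y = 63.2°
I = V/|Z| = 4.6/243 = 18.9 mA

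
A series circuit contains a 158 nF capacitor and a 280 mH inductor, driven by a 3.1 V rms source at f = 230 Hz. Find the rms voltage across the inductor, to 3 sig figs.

0.316 V

ω = 2πf = 1445 rad/s
X_L = ωL = 405 Ω
X_C = 1/(ωC) = 4380 Ω
Net reactance X = X_L − X_C = -3970 Ω
Z = − j3970 Ω
|Z| = √(0² + 3970²) = 3970 Ω
I = V/|Z| = 780 μA
V_L = I·|Z_L| = 0.000780 × 405 = 0.316 V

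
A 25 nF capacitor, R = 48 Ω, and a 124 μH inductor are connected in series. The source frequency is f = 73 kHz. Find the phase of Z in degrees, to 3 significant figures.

ω = 2πf = 458700 rad/s
X_L = ωL = 56.9 Ω
X_C = 1/(ωC) = 87.2 Ω
Net reactance X = X_L − X_C = -30.3 Ω
Z = 48.0 − j30.3 Ω
|Z| = √(48.0² + 30.3²) = 56.8 Ω
∠Z = arctan(-30.3/48.0) = -32.3°

-32.3°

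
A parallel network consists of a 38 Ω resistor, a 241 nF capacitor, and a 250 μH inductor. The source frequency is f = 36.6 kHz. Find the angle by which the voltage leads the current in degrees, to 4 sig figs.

-55.32°

ω = 2πf = 230000 rad/s
X_L = ωL = 57.49 Ω
X_C = 1/(ωC) = 18.04 Ω
Parallel: admittances add. Y = 1/R + 1/(jωL) + jωC
Y = (0.02632 + j0.03803) S
|Y| = 0.04625 S → |Z| = 1/|Y| = 21.62 Ω, ∠Z = −∠Y = -55.32°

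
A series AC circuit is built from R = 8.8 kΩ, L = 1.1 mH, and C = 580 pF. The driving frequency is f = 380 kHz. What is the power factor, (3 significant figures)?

0.977

ω = 2πf = 2.388e+06 rad/s
X_L = ωL = 2630 Ω
X_C = 1/(ωC) = 722 Ω
Net reactance X = X_L − X_C = 1900 Ω
Z = 8800 + j1900 Ω
|Z| = √(8800² + 1900²) = 9000 Ω
∠Z = arctan(1900/8800) = 12.2°
cos φ = cos(12.2°) = 0.977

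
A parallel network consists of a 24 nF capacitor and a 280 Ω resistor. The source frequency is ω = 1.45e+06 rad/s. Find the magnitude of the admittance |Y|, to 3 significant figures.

X_C = 1/(ωC) = 28.7 Ω
Parallel: admittances add. Y = 1/R + jωC
Y = (0.00357 + j0.0348) S
|Y| = 0.0350 S → |Z| = 1/|Y| = 28.6 Ω, ∠Z = −∠Y = -84.1°

35.0 mS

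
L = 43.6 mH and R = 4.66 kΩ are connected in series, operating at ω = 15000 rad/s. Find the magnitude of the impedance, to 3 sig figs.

X_L = ωL = 654 Ω
Z = 4660 + j654 Ω
|Z| = √(4660² + 654²) = 4710 Ω

4710 Ω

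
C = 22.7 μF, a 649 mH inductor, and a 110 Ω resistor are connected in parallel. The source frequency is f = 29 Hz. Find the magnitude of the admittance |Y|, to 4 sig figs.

10.07 mS

ω = 2πf = 182.2 rad/s
X_L = ωL = 118.3 Ω
X_C = 1/(ωC) = 241.8 Ω
Parallel: admittances add. Y = 1/R + 1/(jωL) + jωC
Y = (0.009091 − j0.004320) S
|Y| = 0.01007 S → |Z| = 1/|Y| = 99.35 Ω, ∠Z = −∠Y = 25.42°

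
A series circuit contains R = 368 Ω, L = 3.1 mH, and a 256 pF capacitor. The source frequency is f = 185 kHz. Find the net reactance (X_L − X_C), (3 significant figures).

243 Ω

ω = 2πf = 1.162e+06 rad/s
X_L = ωL = 3600 Ω
X_C = 1/(ωC) = 3360 Ω
X = 3600 − 3360 = 243 Ω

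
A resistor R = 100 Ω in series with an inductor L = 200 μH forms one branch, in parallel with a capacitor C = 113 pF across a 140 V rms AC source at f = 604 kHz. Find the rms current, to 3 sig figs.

ω = 2πf = 3.795e+06 rad/s
X_L = ωL = 759 Ω
X_C = 1/(ωC) = 2330 Ω
Branch 1 (R+jX_L): Z₁ = 100 + j759 Ω, |Z₁| = 766 Ω
Branch 2 (−jX_C): Z₂ = −j2330 Ω
Parallel: Z = Z₁Z₂/(Z₁+Z₂), |Z| = 1130 Ω, ∠Z = 78.9°
I = V/|Z| = 140/1130 = 124 mA

124 mA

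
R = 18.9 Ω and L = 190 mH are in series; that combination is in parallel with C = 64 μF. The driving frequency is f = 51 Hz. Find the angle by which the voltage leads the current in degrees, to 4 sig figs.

-49.92°

ω = 2πf = 320.4 rad/s
X_L = ωL = 60.88 Ω
X_C = 1/(ωC) = 48.76 Ω
Branch 1 (R+jX_L): Z₁ = 18.90 + j60.88 Ω, |Z₁| = 63.75 Ω
Branch 2 (−jX_C): Z₂ = −j48.76 Ω
Parallel: Z = Z₁Z₂/(Z₁+Z₂), |Z| = 138.4 Ω, ∠Z = -49.92°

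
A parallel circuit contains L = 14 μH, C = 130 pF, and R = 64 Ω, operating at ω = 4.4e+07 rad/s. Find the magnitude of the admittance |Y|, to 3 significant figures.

X_L = ωL = 616 Ω
X_C = 1/(ωC) = 175 Ω
Parallel: admittances add. Y = 1/R + 1/(jωL) + jωC
Y = (0.0156 + j0.00410) S
|Y| = 0.0162 S → |Z| = 1/|Y| = 61.9 Ω, ∠Z = −∠Y = -14.7°

16.2 mS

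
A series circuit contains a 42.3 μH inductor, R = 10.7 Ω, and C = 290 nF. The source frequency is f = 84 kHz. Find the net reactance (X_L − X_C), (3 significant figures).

15.8 Ω

ω = 2πf = 527800 rad/s
X_L = ωL = 22.3 Ω
X_C = 1/(ωC) = 6.53 Ω
X = 22.3 − 6.53 = 15.8 Ω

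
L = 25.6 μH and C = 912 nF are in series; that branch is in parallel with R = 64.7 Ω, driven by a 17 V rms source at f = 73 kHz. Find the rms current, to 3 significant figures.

ω = 2πf = 458700 rad/s
X_L = ωL = 11.7 Ω
X_C = 1/(ωC) = 2.39 Ω
Branch 1: Z₁ = R = 64.7 Ω
Branch 2 (series LC): Z₂ = j(X_L − X_C) = j9.35 Ω
Parallel: Z = Z₁Z₂/(Z₁+Z₂), |Z| = 9.26 Ω, ∠Z = 81.8°
I = V/|Z| = 17/9.26 = 1.84 A

1.84 A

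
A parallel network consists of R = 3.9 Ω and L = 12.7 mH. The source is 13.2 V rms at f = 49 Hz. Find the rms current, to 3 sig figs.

4.78 A

ω = 2πf = 307.9 rad/s
X_L = ωL = 3.91 Ω
Parallel: admittances add. Y = 1/R + 1/(jωL)
Y = (0.256 − j0.256) S
|Y| = 0.362 S → |Z| = 1/|Y| = 2.76 Ω, ∠Z = −∠Y = 44.9°
I = V/|Z| = 13.2/2.76 = 4.78 A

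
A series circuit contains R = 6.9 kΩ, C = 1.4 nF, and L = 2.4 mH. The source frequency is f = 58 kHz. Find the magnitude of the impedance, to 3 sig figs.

ω = 2πf = 364400 rad/s
X_L = ωL = 875 Ω
X_C = 1/(ωC) = 1960 Ω
Net reactance X = X_L − X_C = -1090 Ω
Z = 6900 − j1090 Ω
|Z| = √(6900² + 1090²) = 6980 Ω

6980 Ω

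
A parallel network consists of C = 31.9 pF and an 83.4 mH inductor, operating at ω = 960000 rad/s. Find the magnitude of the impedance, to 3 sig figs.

X_L = ωL = 80100 Ω
X_C = 1/(ωC) = 32700 Ω
Parallel: admittances add. Y = 1/(jωL) + jωC
Y = (0 + j1.81e-05) S
|Y| = 1.81e-05 S → |Z| = 1/|Y| = 55100 Ω, ∠Z = −∠Y = -90.0°

55100 Ω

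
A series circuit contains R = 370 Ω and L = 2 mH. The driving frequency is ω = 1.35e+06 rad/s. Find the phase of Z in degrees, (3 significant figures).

82.2°

X_L = ωL = 2700 Ω
Z = 370 + j2700 Ω
|Z| = √(370² + 2700²) = 2730 Ω
∠Z = arctan(2700/370) = 82.2°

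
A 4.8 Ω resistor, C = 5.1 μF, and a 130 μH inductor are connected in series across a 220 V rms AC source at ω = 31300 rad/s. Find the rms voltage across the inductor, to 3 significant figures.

170 V

X_L = ωL = 4.07 Ω
X_C = 1/(ωC) = 6.26 Ω
Net reactance X = X_L − X_C = -2.20 Ω
Z = 4.80 − j2.20 Ω
|Z| = √(4.80² + 2.20²) = 5.28 Ω
I = V/|Z| = 41.7 A
V_L = I·|Z_L| = 41.7 × 4.07 = 170 V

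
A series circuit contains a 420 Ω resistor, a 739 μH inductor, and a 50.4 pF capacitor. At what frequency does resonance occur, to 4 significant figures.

824.7 kHz

ω₀ = 1/√(LC) = 1/√(0.000739 × 5.04e-11) = 5.182e+06 rad/s
f₀ = ω₀/(2π) = 824.7 kHz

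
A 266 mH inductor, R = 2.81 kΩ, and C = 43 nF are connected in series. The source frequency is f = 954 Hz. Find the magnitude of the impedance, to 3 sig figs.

ω = 2πf = 5994 rad/s
X_L = ωL = 1590 Ω
X_C = 1/(ωC) = 3880 Ω
Net reactance X = X_L − X_C = -2290 Ω
Z = 2810 − j2290 Ω
|Z| = √(2810² + 2290²) = 3620 Ω

3620 Ω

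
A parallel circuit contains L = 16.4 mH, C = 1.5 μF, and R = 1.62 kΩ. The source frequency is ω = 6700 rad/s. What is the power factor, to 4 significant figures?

X_L = ωL = 109.9 Ω
X_C = 1/(ωC) = 99.50 Ω
Parallel: admittances add. Y = 1/R + 1/(jωL) + jωC
Y = (0.0006173 + j0.0009492) S
|Y| = 0.001132 S → |Z| = 1/|Y| = 883.2 Ω, ∠Z = −∠Y = -56.96°
cos φ = cos(-56.96°) = 0.5452

0.5452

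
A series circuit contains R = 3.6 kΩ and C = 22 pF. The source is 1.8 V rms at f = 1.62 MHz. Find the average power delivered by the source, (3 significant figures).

ω = 2πf = 1.018e+07 rad/s
X_C = 1/(ωC) = 4470 Ω
Z = 3600 − j4470 Ω
|Z| = √(3600² + 4470²) = 5740 Ω
∠Z = arctan(-4470/3600) = -51.1°
I = V/|Z| = 314 μA
P = VI cos φ = 1.8 × 0.000314 × cos(-51.1°) = 355 μW

355 μW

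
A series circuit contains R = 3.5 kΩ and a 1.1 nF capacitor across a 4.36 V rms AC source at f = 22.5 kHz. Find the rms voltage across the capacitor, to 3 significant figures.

3.83 V

ω = 2πf = 141400 rad/s
X_C = 1/(ωC) = 6430 Ω
Z = 3500 − j6430 Ω
|Z| = √(3500² + 6430²) = 7320 Ω
I = V/|Z| = 596 μA
V_C = I·|Z_C| = 0.000596 × 6430 = 3.83 V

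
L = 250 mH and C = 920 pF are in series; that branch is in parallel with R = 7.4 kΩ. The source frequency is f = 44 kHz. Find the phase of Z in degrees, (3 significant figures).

ω = 2πf = 276500 rad/s
X_L = ωL = 69100 Ω
X_C = 1/(ωC) = 3930 Ω
Branch 1: Z₁ = R = 7400 Ω
Branch 2 (series LC): Z₂ = j(X_L − X_C) = j65200 Ω
Parallel: Z = Z₁Z₂/(Z₁+Z₂), |Z| = 7350 Ω, ∠Z = 6.48°

6.48°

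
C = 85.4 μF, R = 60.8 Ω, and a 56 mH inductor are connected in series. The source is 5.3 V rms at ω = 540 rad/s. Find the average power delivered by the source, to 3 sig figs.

453 mW

X_L = ωL = 30.2 Ω
X_C = 1/(ωC) = 21.7 Ω
Net reactance X = X_L − X_C = 8.56 Ω
Z = 60.8 + j8.56 Ω
|Z| = √(60.8² + 8.56²) = 61.4 Ω
∠Z = arctan(8.56/60.8) = 8.01°
I = V/|Z| = 86.3 mA
P = VI cos φ = 5.3 × 0.0863 × cos(8.01°) = 453 mW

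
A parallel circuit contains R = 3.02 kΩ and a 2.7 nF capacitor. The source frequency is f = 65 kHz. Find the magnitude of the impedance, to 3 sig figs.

869 Ω

ω = 2πf = 408400 rad/s
X_C = 1/(ωC) = 907 Ω
Parallel: admittances add. Y = 1/R + jωC
Y = (0.000331 + j0.00110) S
|Y| = 0.00115 S → |Z| = 1/|Y| = 869 Ω, ∠Z = −∠Y = -73.3°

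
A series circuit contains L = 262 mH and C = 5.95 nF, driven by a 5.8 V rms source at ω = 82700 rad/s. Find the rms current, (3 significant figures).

X_L = ωL = 21700 Ω
X_C = 1/(ωC) = 2030 Ω
Net reactance X = X_L − X_C = 19600 Ω
Z = j19600 Ω
|Z| = √(0² + 19600²) = 19600 Ω
I = V/|Z| = 5.8/19600 = 295 μA

295 μA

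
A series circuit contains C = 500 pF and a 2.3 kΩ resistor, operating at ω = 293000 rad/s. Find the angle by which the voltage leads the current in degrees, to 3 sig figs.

X_C = 1/(ωC) = 6830 Ω
Z = 2300 − j6830 Ω
|Z| = √(2300² + 6830²) = 7200 Ω
∠Z = arctan(-6830/2300) = -71.4°

-71.4°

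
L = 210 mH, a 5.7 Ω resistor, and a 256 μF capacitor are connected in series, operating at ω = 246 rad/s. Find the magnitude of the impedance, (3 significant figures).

36.2 Ω

X_L = ωL = 51.7 Ω
X_C = 1/(ωC) = 15.9 Ω
Net reactance X = X_L − X_C = 35.8 Ω
Z = 5.70 + j35.8 Ω
|Z| = √(5.70² + 35.8²) = 36.2 Ω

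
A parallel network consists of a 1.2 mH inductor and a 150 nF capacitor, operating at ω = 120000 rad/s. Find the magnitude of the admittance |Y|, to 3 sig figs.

X_L = ωL = 144 Ω
X_C = 1/(ωC) = 55.6 Ω
Parallel: admittances add. Y = 1/(jωL) + jωC
Y = (0 + j0.0111) S
|Y| = 0.0111 S → |Z| = 1/|Y| = 90.5 Ω, ∠Z = −∠Y = -90.0°

11.1 mS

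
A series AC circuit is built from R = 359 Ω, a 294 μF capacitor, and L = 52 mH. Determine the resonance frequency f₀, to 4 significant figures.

40.70 Hz

ω₀ = 1/√(LC) = 1/√(0.052 × 0.000294) = 255.8 rad/s
f₀ = ω₀/(2π) = 40.70 Hz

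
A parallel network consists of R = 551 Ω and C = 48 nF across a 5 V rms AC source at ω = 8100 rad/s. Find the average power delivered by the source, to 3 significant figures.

45.4 mW

X_C = 1/(ωC) = 2570 Ω
Parallel: admittances add. Y = 1/R + jωC
Y = (0.00181 + j0.000389) S
|Y| = 0.00186 S → |Z| = 1/|Y| = 539 Ω, ∠Z = −∠Y = -12.1°
I = V/|Z| = 9.28 mA
P = VI cos φ = 5 × 0.00928 × cos(-12.1°) = 45.4 mW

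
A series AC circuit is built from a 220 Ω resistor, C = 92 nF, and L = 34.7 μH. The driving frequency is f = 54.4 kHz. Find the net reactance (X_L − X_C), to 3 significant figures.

ω = 2πf = 341800 rad/s
X_L = ωL = 11.9 Ω
X_C = 1/(ωC) = 31.8 Ω
X = 11.9 − 31.8 = -19.9 Ω

-19.9 Ω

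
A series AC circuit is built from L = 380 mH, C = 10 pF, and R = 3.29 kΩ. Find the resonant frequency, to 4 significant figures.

81.64 kHz

ω₀ = 1/√(LC) = 1/√(0.38 × 1e-11) = 513000 rad/s
f₀ = ω₀/(2π) = 81.64 kHz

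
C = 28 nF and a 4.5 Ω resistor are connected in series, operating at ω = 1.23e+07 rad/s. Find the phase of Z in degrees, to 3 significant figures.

-32.8°

X_C = 1/(ωC) = 2.90 Ω
Z = 4.50 − j2.90 Ω
|Z| = √(4.50² + 2.90²) = 5.36 Ω
∠Z = arctan(-2.90/4.50) = -32.8°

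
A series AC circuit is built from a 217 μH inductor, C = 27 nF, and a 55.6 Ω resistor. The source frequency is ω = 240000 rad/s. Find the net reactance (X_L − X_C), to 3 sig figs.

X_L = ωL = 52.1 Ω
X_C = 1/(ωC) = 154 Ω
X = 52.1 − 154 = -102 Ω

-102 Ω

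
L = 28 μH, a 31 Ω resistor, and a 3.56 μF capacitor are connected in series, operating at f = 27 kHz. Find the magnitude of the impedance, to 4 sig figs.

ω = 2πf = 169600 rad/s
X_L = ωL = 4.750 Ω
X_C = 1/(ωC) = 1.656 Ω
Net reactance X = X_L − X_C = 3.094 Ω
Z = 31.00 + j3.094 Ω
|Z| = √(31.00² + 3.094²) = 31.15 Ω

31.15 Ω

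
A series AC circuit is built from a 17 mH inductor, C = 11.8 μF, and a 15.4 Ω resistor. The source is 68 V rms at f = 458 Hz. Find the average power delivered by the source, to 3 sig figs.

116 W

ω = 2πf = 2878 rad/s
X_L = ωL = 48.9 Ω
X_C = 1/(ωC) = 29.4 Ω
Net reactance X = X_L − X_C = 19.5 Ω
Z = 15.4 + j19.5 Ω
|Z| = √(15.4² + 19.5²) = 24.8 Ω
∠Z = arctan(19.5/15.4) = 51.7°
I = V/|Z| = 2.74 A
P = VI cos φ = 68 × 2.74 × cos(51.7°) = 116 W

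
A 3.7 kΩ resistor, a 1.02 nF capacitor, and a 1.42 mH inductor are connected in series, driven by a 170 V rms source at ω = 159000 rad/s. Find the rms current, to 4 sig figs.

X_L = ωL = 225.8 Ω
X_C = 1/(ωC) = 6166 Ω
Net reactance X = X_L − X_C = -5940 Ω
Z = 3700 − j5940 Ω
|Z| = √(3700² + 5940²) = 6998 Ω
I = V/|Z| = 170/6998 = 24.29 mA

24.29 mA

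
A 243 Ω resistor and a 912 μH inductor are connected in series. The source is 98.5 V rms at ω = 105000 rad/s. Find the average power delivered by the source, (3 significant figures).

34.6 W

X_L = ωL = 95.8 Ω
Z = 243 + j95.8 Ω
|Z| = √(243² + 95.8²) = 261 Ω
∠Z = arctan(95.8/243) = 21.5°
I = V/|Z| = 377 mA
P = VI cos φ = 98.5 × 0.377 × cos(21.5°) = 34.6 W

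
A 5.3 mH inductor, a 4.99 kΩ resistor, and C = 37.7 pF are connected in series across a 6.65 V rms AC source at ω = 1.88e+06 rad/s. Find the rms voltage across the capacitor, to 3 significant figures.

X_L = ωL = 9960 Ω
X_C = 1/(ωC) = 14100 Ω
Net reactance X = X_L − X_C = -4150 Ω
Z = 4990 − j4150 Ω
|Z| = √(4990² + 4150²) = 6490 Ω
I = V/|Z| = 1.03 mA
V_C = I·|Z_C| = 0.00103 × 14100 = 14.5 V

14.5 V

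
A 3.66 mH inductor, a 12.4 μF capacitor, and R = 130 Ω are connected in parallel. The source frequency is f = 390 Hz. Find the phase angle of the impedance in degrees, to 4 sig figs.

84.58°

ω = 2πf = 2450 rad/s
X_L = ωL = 8.969 Ω
X_C = 1/(ωC) = 32.91 Ω
Parallel: admittances add. Y = 1/R + 1/(jωL) + jωC
Y = (0.007692 − j0.08111) S
|Y| = 0.08148 S → |Z| = 1/|Y| = 12.27 Ω, ∠Z = −∠Y = 84.58°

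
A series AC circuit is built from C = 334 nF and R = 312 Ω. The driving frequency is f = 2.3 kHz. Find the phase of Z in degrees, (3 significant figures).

ω = 2πf = 14450 rad/s
X_C = 1/(ωC) = 207 Ω
Z = 312 − j207 Ω
|Z| = √(312² + 207²) = 375 Ω
∠Z = arctan(-207/312) = -33.6°

-33.6°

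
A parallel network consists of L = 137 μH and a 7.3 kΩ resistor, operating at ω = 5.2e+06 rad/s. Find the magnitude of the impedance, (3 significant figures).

709 Ω

X_L = ωL = 712 Ω
Parallel: admittances add. Y = 1/R + 1/(jωL)
Y = (0.000137 − j0.00140) S
|Y| = 0.00141 S → |Z| = 1/|Y| = 709 Ω, ∠Z = −∠Y = 84.4°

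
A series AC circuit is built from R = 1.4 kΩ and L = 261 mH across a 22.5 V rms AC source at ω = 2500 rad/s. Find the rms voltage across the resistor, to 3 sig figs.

20.4 V

X_L = ωL = 652 Ω
Z = 1400 + j652 Ω
|Z| = √(1400² + 652²) = 1540 Ω
I = V/|Z| = 14.6 mA
V_R = I·|Z_R| = 0.0146 × 1400 = 20.4 V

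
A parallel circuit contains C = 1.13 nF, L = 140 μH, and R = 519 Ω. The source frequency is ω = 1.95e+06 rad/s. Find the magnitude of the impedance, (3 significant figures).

414 Ω

X_L = ωL = 273 Ω
X_C = 1/(ωC) = 454 Ω
Parallel: admittances add. Y = 1/R + 1/(jωL) + jωC
Y = (0.00193 − j0.00146) S
|Y| = 0.00242 S → |Z| = 1/|Y| = 414 Ω, ∠Z = −∠Y = 37.1°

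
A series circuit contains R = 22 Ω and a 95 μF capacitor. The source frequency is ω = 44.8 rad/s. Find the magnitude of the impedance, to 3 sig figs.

X_C = 1/(ωC) = 235 Ω
Z = 22.0 − j235 Ω
|Z| = √(22.0² + 235²) = 236 Ω

236 Ω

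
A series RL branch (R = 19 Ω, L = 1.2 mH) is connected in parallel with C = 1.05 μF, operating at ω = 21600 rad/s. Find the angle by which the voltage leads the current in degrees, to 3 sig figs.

7.48°

X_L = ωL = 25.9 Ω
X_C = 1/(ωC) = 44.1 Ω
Branch 1 (R+jX_L): Z₁ = 19.0 + j25.9 Ω, |Z₁| = 32.1 Ω
Branch 2 (−jX_C): Z₂ = −j44.1 Ω
Parallel: Z = Z₁Z₂/(Z₁+Z₂), |Z| = 53.9 Ω, ∠Z = 7.48°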